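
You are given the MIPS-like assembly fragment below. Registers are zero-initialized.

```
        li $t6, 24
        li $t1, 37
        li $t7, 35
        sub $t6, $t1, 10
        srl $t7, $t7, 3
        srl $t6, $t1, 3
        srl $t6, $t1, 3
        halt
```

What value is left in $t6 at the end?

li $t6, 24 → $t6=24
li $t1, 37 → $t1=37
li $t7, 35 → $t7=35
sub $t6, $t1, 10 → $t6=37-10=27
srl $t7, $t7, 3 → $t7=35>>3=4
srl $t6, $t1, 3 → $t6=37>>3=4
srl $t6, $t1, 3 → $t6=37>>3=4
halt.

4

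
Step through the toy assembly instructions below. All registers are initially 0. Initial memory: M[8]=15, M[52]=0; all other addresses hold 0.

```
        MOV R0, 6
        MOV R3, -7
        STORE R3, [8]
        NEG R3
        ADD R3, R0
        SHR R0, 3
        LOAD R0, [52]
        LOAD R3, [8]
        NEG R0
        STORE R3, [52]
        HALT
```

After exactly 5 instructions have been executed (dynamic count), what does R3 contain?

13

MOV R0, 6 → R0=6
MOV R3, -7 → R3=-7
STORE R3, [8] → M[8]=-7
NEG R3 → R3=-(-7)=7
ADD R3, R0 → R3=7+6=13
After step 5: R3 = 13.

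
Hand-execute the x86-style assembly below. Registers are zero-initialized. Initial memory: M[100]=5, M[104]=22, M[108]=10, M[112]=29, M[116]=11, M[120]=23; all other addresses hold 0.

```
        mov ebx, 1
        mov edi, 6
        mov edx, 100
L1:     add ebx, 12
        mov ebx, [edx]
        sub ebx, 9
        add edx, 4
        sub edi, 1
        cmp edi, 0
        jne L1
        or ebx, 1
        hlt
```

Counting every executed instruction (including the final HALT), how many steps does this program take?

47

mov ebx, 1 → ebx=1
mov edi, 6 → edi=6
mov edx, 100 → edx=100
add ebx, 12 → ebx=1+12=13
mov ebx, [edx] → ebx=M[100]=5
sub ebx, 9 → ebx=5-9=-4
add edx, 4 → edx=100+4=104
sub edi, 1 → edi=6-1=5
cmp edi, 0  (cmp 5,0)
jne L1: taken
add ebx, 12 → ebx=(-4)+12=8
mov ebx, [edx] → ebx=M[104]=22
sub ebx, 9 → ebx=22-9=13
add edx, 4 → edx=104+4=108
sub edi, 1 → edi=5-1=4
cmp edi, 0  (cmp 4,0)
jne L1: taken
add ebx, 12 → ebx=13+12=25
mov ebx, [edx] → ebx=M[108]=10
sub ebx, 9 → ebx=10-9=1
add edx, 4 → edx=108+4=112
sub edi, 1 → edi=4-1=3
cmp edi, 0  (cmp 3,0)
jne L1: taken
add ebx, 12 → ebx=1+12=13
mov ebx, [edx] → ebx=M[112]=29
sub ebx, 9 → ebx=29-9=20
add edx, 4 → edx=112+4=116
sub edi, 1 → edi=3-1=2
cmp edi, 0  (cmp 2,0)
jne L1: taken
add ebx, 12 → ebx=20+12=32
mov ebx, [edx] → ebx=M[116]=11
sub ebx, 9 → ebx=11-9=2
add edx, 4 → edx=116+4=120
sub edi, 1 → edi=2-1=1
cmp edi, 0  (cmp 1,0)
jne L1: taken
add ebx, 12 → ebx=2+12=14
mov ebx, [edx] → ebx=M[120]=23
sub ebx, 9 → ebx=23-9=14
add edx, 4 → edx=120+4=124
sub edi, 1 → edi=1-1=0
cmp edi, 0  (cmp 0,0)
jne L1: not taken
or ebx, 1 → ebx=14|1=15
halt.
Total executed instructions: 47.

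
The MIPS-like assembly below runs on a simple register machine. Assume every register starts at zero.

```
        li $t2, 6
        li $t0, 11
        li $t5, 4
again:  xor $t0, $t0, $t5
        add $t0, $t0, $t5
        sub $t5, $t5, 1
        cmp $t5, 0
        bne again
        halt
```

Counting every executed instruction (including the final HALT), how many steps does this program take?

$t2=6
$t0=11
$t5=4
$t0=11^4=15
$t0=15+4=19
$t5=4-1=3
cmp $t5, 0  (cmp 3,0)
bne again: taken
$t0=19^3=16
$t0=16+3=19
$t5=3-1=2
cmp $t5, 0  (cmp 2,0)
bne again: taken
$t0=19^2=17
$t0=17+2=19
$t5=2-1=1
cmp $t5, 0  (cmp 1,0)
bne again: taken
$t0=19^1=18
$t0=18+1=19
$t5=1-1=0
cmp $t5, 0  (cmp 0,0)
bne again: not taken
halt.
Total executed instructions: 24.

24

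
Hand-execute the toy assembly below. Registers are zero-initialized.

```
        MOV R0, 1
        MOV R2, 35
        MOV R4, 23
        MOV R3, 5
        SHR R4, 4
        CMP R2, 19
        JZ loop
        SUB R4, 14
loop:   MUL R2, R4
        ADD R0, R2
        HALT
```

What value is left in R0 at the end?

-454

MOV R0, 1 → R0=1
MOV R2, 35 → R2=35
MOV R4, 23 → R4=23
MOV R3, 5 → R3=5
SHR R4, 4 → R4=23>>4=1
CMP R2, 19  (cmp 35,19)
JZ loop: not taken
SUB R4, 14 → R4=1-14=-13
MUL R2, R4 → R2=35*(-13)=-455
ADD R0, R2 → R0=1+(-455)=-454
halt.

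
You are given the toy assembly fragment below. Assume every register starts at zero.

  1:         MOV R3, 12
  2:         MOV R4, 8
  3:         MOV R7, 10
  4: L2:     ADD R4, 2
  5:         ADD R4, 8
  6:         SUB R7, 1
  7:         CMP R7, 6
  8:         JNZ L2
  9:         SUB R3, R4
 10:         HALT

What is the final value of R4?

R3=12
R4=8
R7=10
R4=8+2=10
R4=10+8=18
R7=10-1=9
CMP R7, 6  (cmp 9,6)
JNZ L2: taken
R4=18+2=20
R4=20+8=28
R7=9-1=8
CMP R7, 6  (cmp 8,6)
JNZ L2: taken
R4=28+2=30
R4=30+8=38
R7=8-1=7
CMP R7, 6  (cmp 7,6)
JNZ L2: taken
R4=38+2=40
R4=40+8=48
R7=7-1=6
CMP R7, 6  (cmp 6,6)
JNZ L2: not taken
R3=12-48=-36
halt.

48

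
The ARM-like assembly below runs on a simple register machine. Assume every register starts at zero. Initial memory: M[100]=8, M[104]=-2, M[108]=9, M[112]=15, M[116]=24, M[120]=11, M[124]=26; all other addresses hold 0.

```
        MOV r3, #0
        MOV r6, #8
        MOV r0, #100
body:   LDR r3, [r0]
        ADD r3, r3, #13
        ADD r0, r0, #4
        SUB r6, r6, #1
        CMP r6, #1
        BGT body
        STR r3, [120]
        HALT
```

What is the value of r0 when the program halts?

128

after MOV r3, #0: r3=0
after MOV r6, #8: r6=8
after MOV r0, #100: r0=100
after LDR r3, [r0]: r3=M[100]=8
after ADD r3, r3, #13: r3=8+13=21
after ADD r0, r0, #4: r0=100+4=104
after SUB r6, r6, #1: r6=8-1=7
CMP r6, #1  (cmp 7,1)
BGT body: taken
after LDR r3, [r0]: r3=M[104]=-2
after ADD r3, r3, #13: r3=(-2)+13=11
after ADD r0, r0, #4: r0=104+4=108
after SUB r6, r6, #1: r6=7-1=6
CMP r6, #1  (cmp 6,1)
BGT body: taken
after LDR r3, [r0]: r3=M[108]=9
after ADD r3, r3, #13: r3=9+13=22
after ADD r0, r0, #4: r0=108+4=112
after SUB r6, r6, #1: r6=6-1=5
CMP r6, #1  (cmp 5,1)
BGT body: taken
after LDR r3, [r0]: r3=M[112]=15
after ADD r3, r3, #13: r3=15+13=28
after ADD r0, r0, #4: r0=112+4=116
after SUB r6, r6, #1: r6=5-1=4
CMP r6, #1  (cmp 4,1)
BGT body: taken
after LDR r3, [r0]: r3=M[116]=24
after ADD r3, r3, #13: r3=24+13=37
after ADD r0, r0, #4: r0=116+4=120
after SUB r6, r6, #1: r6=4-1=3
CMP r6, #1  (cmp 3,1)
BGT body: taken
after LDR r3, [r0]: r3=M[120]=11
after ADD r3, r3, #13: r3=11+13=24
after ADD r0, r0, #4: r0=120+4=124
after SUB r6, r6, #1: r6=3-1=2
CMP r6, #1  (cmp 2,1)
BGT body: taken
after LDR r3, [r0]: r3=M[124]=26
after ADD r3, r3, #13: r3=26+13=39
after ADD r0, r0, #4: r0=124+4=128
after SUB r6, r6, #1: r6=2-1=1
CMP r6, #1  (cmp 1,1)
BGT body: not taken
STR r3, [120] → M[120]=39
halt.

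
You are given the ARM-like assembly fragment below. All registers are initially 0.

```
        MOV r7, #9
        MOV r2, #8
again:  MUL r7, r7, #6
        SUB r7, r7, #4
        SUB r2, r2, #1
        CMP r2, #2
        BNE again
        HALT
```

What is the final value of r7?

382580

MOV r7, #9 → r7=9
MOV r2, #8 → r2=8
MUL r7, r7, #6 → r7=9*6=54
SUB r7, r7, #4 → r7=54-4=50
SUB r2, r2, #1 → r2=8-1=7
CMP r2, #2  (cmp 7,2)
BNE again: taken
MUL r7, r7, #6 → r7=50*6=300
SUB r7, r7, #4 → r7=300-4=296
SUB r2, r2, #1 → r2=7-1=6
CMP r2, #2  (cmp 6,2)
BNE again: taken
MUL r7, r7, #6 → r7=296*6=1776
SUB r7, r7, #4 → r7=1776-4=1772
SUB r2, r2, #1 → r2=6-1=5
CMP r2, #2  (cmp 5,2)
BNE again: taken
MUL r7, r7, #6 → r7=1772*6=10632
SUB r7, r7, #4 → r7=10632-4=10628
SUB r2, r2, #1 → r2=5-1=4
CMP r2, #2  (cmp 4,2)
BNE again: taken
MUL r7, r7, #6 → r7=10628*6=63768
SUB r7, r7, #4 → r7=63768-4=63764
SUB r2, r2, #1 → r2=4-1=3
CMP r2, #2  (cmp 3,2)
BNE again: taken
MUL r7, r7, #6 → r7=63764*6=382584
SUB r7, r7, #4 → r7=382584-4=382580
SUB r2, r2, #1 → r2=3-1=2
CMP r2, #2  (cmp 2,2)
BNE again: not taken
halt.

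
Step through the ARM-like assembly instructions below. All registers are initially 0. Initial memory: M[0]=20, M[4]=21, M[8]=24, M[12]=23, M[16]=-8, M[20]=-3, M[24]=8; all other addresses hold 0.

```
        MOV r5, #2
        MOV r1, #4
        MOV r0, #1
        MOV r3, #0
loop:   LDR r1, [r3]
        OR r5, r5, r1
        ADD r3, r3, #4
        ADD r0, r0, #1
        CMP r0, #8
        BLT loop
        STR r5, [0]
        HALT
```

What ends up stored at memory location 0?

after MOV r5, #2: r5=2
after MOV r1, #4: r1=4
after MOV r0, #1: r0=1
after MOV r3, #0: r3=0
after LDR r1, [r3]: r1=M[0]=20
after OR r5, r5, r1: r5=2|20=22
after ADD r3, r3, #4: r3=0+4=4
after ADD r0, r0, #1: r0=1+1=2
CMP r0, #8  (cmp 2,8)
BLT loop: taken
after LDR r1, [r3]: r1=M[4]=21
after OR r5, r5, r1: r5=22|21=23
after ADD r3, r3, #4: r3=4+4=8
after ADD r0, r0, #1: r0=2+1=3
CMP r0, #8  (cmp 3,8)
BLT loop: taken
after LDR r1, [r3]: r1=M[8]=24
after OR r5, r5, r1: r5=23|24=31
after ADD r3, r3, #4: r3=8+4=12
after ADD r0, r0, #1: r0=3+1=4
CMP r0, #8  (cmp 4,8)
BLT loop: taken
after LDR r1, [r3]: r1=M[12]=23
after OR r5, r5, r1: r5=31|23=31
after ADD r3, r3, #4: r3=12+4=16
after ADD r0, r0, #1: r0=4+1=5
CMP r0, #8  (cmp 5,8)
BLT loop: taken
after LDR r1, [r3]: r1=M[16]=-8
after OR r5, r5, r1: r5=31|(-8)=-1
after ADD r3, r3, #4: r3=16+4=20
after ADD r0, r0, #1: r0=5+1=6
CMP r0, #8  (cmp 6,8)
BLT loop: taken
after LDR r1, [r3]: r1=M[20]=-3
after OR r5, r5, r1: r5=(-1)|(-3)=-1
after ADD r3, r3, #4: r3=20+4=24
after ADD r0, r0, #1: r0=6+1=7
CMP r0, #8  (cmp 7,8)
BLT loop: taken
after LDR r1, [r3]: r1=M[24]=8
after OR r5, r5, r1: r5=(-1)|8=-1
after ADD r3, r3, #4: r3=24+4=28
after ADD r0, r0, #1: r0=7+1=8
CMP r0, #8  (cmp 8,8)
BLT loop: not taken
STR r5, [0] → M[0]=-1
halt.

-1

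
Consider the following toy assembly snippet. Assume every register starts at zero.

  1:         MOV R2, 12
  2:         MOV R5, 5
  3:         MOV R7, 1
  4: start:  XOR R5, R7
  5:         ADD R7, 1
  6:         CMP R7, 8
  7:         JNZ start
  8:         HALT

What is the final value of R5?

MOV R2, 12 → R2=12
MOV R5, 5 → R5=5
MOV R7, 1 → R7=1
XOR R5, R7 → R5=5^1=4
ADD R7, 1 → R7=1+1=2
CMP R7, 8  (cmp 2,8)
JNZ start: taken
XOR R5, R7 → R5=4^2=6
ADD R7, 1 → R7=2+1=3
CMP R7, 8  (cmp 3,8)
JNZ start: taken
XOR R5, R7 → R5=6^3=5
ADD R7, 1 → R7=3+1=4
CMP R7, 8  (cmp 4,8)
JNZ start: taken
XOR R5, R7 → R5=5^4=1
ADD R7, 1 → R7=4+1=5
CMP R7, 8  (cmp 5,8)
JNZ start: taken
XOR R5, R7 → R5=1^5=4
ADD R7, 1 → R7=5+1=6
CMP R7, 8  (cmp 6,8)
JNZ start: taken
XOR R5, R7 → R5=4^6=2
ADD R7, 1 → R7=6+1=7
CMP R7, 8  (cmp 7,8)
JNZ start: taken
XOR R5, R7 → R5=2^7=5
ADD R7, 1 → R7=7+1=8
CMP R7, 8  (cmp 8,8)
JNZ start: not taken
halt.

5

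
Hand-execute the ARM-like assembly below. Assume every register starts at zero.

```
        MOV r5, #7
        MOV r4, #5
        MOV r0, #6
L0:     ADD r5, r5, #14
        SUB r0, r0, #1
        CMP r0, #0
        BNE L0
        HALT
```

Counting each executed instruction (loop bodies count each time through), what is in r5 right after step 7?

21

MOV r5, #7 → r5=7
MOV r4, #5 → r4=5
MOV r0, #6 → r0=6
ADD r5, r5, #14 → r5=7+14=21
SUB r0, r0, #1 → r0=6-1=5
CMP r0, #0  (cmp 5,0)
BNE L0: taken
After step 7: r5 = 21.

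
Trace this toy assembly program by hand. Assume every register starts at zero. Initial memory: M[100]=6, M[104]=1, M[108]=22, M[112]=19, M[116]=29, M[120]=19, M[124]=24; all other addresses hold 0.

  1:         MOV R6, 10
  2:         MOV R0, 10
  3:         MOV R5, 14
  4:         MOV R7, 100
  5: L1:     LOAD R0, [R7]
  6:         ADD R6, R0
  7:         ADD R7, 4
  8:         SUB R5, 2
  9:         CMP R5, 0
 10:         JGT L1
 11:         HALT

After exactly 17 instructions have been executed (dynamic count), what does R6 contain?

17

after MOV R6, 10: R6=10
after MOV R0, 10: R0=10
after MOV R5, 14: R5=14
after MOV R7, 100: R7=100
after LOAD R0, [R7]: R0=M[100]=6
after ADD R6, R0: R6=10+6=16
after ADD R7, 4: R7=100+4=104
after SUB R5, 2: R5=14-2=12
CMP R5, 0  (cmp 12,0)
JGT L1: taken
after LOAD R0, [R7]: R0=M[104]=1
after ADD R6, R0: R6=16+1=17
after ADD R7, 4: R7=104+4=108
after SUB R5, 2: R5=12-2=10
CMP R5, 0  (cmp 10,0)
JGT L1: taken
after LOAD R0, [R7]: R0=M[108]=22
After step 17: R6 = 17.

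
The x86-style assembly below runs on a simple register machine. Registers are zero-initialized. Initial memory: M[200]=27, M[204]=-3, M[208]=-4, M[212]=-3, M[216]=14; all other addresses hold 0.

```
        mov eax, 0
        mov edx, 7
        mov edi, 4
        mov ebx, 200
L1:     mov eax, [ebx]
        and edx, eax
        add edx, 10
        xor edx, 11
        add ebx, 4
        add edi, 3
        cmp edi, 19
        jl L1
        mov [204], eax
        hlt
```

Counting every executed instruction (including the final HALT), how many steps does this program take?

46

eax=0
edx=7
edi=4
ebx=200
eax=M[200]=27
edx=7&27=3
edx=3+10=13
edx=13^11=6
ebx=200+4=204
edi=4+3=7
cmp edi, 19  (cmp 7,19)
jl L1: taken
eax=M[204]=-3
edx=6&(-3)=4
edx=4+10=14
edx=14^11=5
ebx=204+4=208
edi=7+3=10
cmp edi, 19  (cmp 10,19)
jl L1: taken
eax=M[208]=-4
edx=5&(-4)=4
edx=4+10=14
edx=14^11=5
ebx=208+4=212
edi=10+3=13
cmp edi, 19  (cmp 13,19)
jl L1: taken
eax=M[212]=-3
edx=5&(-3)=5
edx=5+10=15
edx=15^11=4
ebx=212+4=216
edi=13+3=16
cmp edi, 19  (cmp 16,19)
jl L1: taken
eax=M[216]=14
edx=4&14=4
edx=4+10=14
edx=14^11=5
ebx=216+4=220
edi=16+3=19
cmp edi, 19  (cmp 19,19)
jl L1: not taken
mov [204], eax → M[204]=14
halt.
Total executed instructions: 46.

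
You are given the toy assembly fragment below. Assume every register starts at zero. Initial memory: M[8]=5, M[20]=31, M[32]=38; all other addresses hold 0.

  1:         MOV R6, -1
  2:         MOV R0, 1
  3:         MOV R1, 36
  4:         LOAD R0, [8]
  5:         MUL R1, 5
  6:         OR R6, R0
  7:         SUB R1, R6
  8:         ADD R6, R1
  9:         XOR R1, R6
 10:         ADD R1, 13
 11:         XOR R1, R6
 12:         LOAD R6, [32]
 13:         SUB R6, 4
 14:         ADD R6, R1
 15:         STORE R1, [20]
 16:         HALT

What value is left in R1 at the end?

MOV R6, -1 → R6=-1
MOV R0, 1 → R0=1
MOV R1, 36 → R1=36
LOAD R0, [8] → R0=M[8]=5
MUL R1, 5 → R1=36*5=180
OR R6, R0 → R6=(-1)|5=-1
SUB R1, R6 → R1=180-(-1)=181
ADD R6, R1 → R6=(-1)+181=180
XOR R1, R6 → R1=181^180=1
ADD R1, 13 → R1=1+13=14
XOR R1, R6 → R1=14^180=186
LOAD R6, [32] → R6=M[32]=38
SUB R6, 4 → R6=38-4=34
ADD R6, R1 → R6=34+186=220
STORE R1, [20] → M[20]=186
halt.

186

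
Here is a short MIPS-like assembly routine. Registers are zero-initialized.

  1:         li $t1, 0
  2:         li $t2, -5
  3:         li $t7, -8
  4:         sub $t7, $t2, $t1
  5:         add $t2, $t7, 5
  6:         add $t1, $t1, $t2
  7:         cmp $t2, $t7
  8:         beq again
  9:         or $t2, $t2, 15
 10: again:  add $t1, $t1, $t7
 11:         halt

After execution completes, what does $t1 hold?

-5

after li $t1, 0: $t1=0
after li $t2, -5: $t2=-5
after li $t7, -8: $t7=-8
after sub $t7, $t2, $t1: $t7=(-5)-0=-5
after add $t2, $t7, 5: $t2=(-5)+5=0
after add $t1, $t1, $t2: $t1=0+0=0
cmp $t2, $t7  (cmp 0,-5)
beq again: not taken
after or $t2, $t2, 15: $t2=0|15=15
after add $t1, $t1, $t7: $t1=0+(-5)=-5
halt.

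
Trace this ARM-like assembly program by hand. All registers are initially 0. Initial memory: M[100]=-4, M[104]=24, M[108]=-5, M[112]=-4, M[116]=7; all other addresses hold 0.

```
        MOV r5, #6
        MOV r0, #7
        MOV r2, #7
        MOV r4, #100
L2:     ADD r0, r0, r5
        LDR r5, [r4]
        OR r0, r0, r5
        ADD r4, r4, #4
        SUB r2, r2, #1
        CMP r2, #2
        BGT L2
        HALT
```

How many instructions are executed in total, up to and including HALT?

after MOV r5, #6: r5=6
after MOV r0, #7: r0=7
after MOV r2, #7: r2=7
after MOV r4, #100: r4=100
after ADD r0, r0, r5: r0=7+6=13
after LDR r5, [r4]: r5=M[100]=-4
after OR r0, r0, r5: r0=13|(-4)=-3
after ADD r4, r4, #4: r4=100+4=104
after SUB r2, r2, #1: r2=7-1=6
CMP r2, #2  (cmp 6,2)
BGT L2: taken
after ADD r0, r0, r5: r0=(-3)+(-4)=-7
after LDR r5, [r4]: r5=M[104]=24
after OR r0, r0, r5: r0=(-7)|24=-7
after ADD r4, r4, #4: r4=104+4=108
after SUB r2, r2, #1: r2=6-1=5
CMP r2, #2  (cmp 5,2)
BGT L2: taken
after ADD r0, r0, r5: r0=(-7)+24=17
after LDR r5, [r4]: r5=M[108]=-5
after OR r0, r0, r5: r0=17|(-5)=-5
after ADD r4, r4, #4: r4=108+4=112
after SUB r2, r2, #1: r2=5-1=4
CMP r2, #2  (cmp 4,2)
BGT L2: taken
after ADD r0, r0, r5: r0=(-5)+(-5)=-10
after LDR r5, [r4]: r5=M[112]=-4
after OR r0, r0, r5: r0=(-10)|(-4)=-2
after ADD r4, r4, #4: r4=112+4=116
after SUB r2, r2, #1: r2=4-1=3
CMP r2, #2  (cmp 3,2)
BGT L2: taken
after ADD r0, r0, r5: r0=(-2)+(-4)=-6
after LDR r5, [r4]: r5=M[116]=7
after OR r0, r0, r5: r0=(-6)|7=-1
after ADD r4, r4, #4: r4=116+4=120
after SUB r2, r2, #1: r2=3-1=2
CMP r2, #2  (cmp 2,2)
BGT L2: not taken
halt.
Total executed instructions: 40.

40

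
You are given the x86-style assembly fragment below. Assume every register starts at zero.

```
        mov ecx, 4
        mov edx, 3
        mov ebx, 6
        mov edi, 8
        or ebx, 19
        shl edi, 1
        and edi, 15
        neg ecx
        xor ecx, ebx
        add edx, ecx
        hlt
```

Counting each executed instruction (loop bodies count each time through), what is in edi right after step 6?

16

mov ecx, 4 → ecx=4
mov edx, 3 → edx=3
mov ebx, 6 → ebx=6
mov edi, 8 → edi=8
or ebx, 19 → ebx=6|19=23
shl edi, 1 → edi=8<<1=16
After step 6: edi = 16.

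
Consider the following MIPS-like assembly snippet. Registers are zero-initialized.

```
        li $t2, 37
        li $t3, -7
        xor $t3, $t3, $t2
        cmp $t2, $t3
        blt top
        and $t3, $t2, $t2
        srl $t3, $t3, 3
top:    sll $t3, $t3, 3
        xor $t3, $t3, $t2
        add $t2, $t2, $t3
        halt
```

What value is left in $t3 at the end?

5

$t2=37
$t3=-7
$t3=(-7)^37=-36
cmp $t2, $t3  (cmp 37,-36)
blt top: not taken
$t3=37&37=37
$t3=37>>3=4
$t3=4<<3=32
$t3=32^37=5
$t2=37+5=42
halt.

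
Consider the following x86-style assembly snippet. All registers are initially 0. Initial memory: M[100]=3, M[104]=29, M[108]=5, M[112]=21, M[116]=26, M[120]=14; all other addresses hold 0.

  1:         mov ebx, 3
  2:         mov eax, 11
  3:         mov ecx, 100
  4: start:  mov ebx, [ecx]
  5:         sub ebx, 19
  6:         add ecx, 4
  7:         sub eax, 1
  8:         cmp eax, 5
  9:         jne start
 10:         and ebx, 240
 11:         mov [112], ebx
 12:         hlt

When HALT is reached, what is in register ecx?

124

mov ebx, 3 → ebx=3
mov eax, 11 → eax=11
mov ecx, 100 → ecx=100
mov ebx, [ecx] → ebx=M[100]=3
sub ebx, 19 → ebx=3-19=-16
add ecx, 4 → ecx=100+4=104
sub eax, 1 → eax=11-1=10
cmp eax, 5  (cmp 10,5)
jne start: taken
mov ebx, [ecx] → ebx=M[104]=29
sub ebx, 19 → ebx=29-19=10
add ecx, 4 → ecx=104+4=108
sub eax, 1 → eax=10-1=9
cmp eax, 5  (cmp 9,5)
jne start: taken
mov ebx, [ecx] → ebx=M[108]=5
sub ebx, 19 → ebx=5-19=-14
add ecx, 4 → ecx=108+4=112
sub eax, 1 → eax=9-1=8
cmp eax, 5  (cmp 8,5)
jne start: taken
mov ebx, [ecx] → ebx=M[112]=21
sub ebx, 19 → ebx=21-19=2
add ecx, 4 → ecx=112+4=116
sub eax, 1 → eax=8-1=7
cmp eax, 5  (cmp 7,5)
jne start: taken
mov ebx, [ecx] → ebx=M[116]=26
sub ebx, 19 → ebx=26-19=7
add ecx, 4 → ecx=116+4=120
sub eax, 1 → eax=7-1=6
cmp eax, 5  (cmp 6,5)
jne start: taken
mov ebx, [ecx] → ebx=M[120]=14
sub ebx, 19 → ebx=14-19=-5
add ecx, 4 → ecx=120+4=124
sub eax, 1 → eax=6-1=5
cmp eax, 5  (cmp 5,5)
jne start: not taken
and ebx, 240 → ebx=(-5)&240=240
mov [112], ebx → M[112]=240
halt.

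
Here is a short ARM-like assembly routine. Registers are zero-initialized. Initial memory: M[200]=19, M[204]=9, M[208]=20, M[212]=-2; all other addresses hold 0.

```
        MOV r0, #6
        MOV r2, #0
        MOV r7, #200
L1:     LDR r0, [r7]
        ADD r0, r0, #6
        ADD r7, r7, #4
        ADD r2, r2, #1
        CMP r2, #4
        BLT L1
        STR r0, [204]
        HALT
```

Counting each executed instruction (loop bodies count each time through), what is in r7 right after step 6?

204

after MOV r0, #6: r0=6
after MOV r2, #0: r2=0
after MOV r7, #200: r7=200
after LDR r0, [r7]: r0=M[200]=19
after ADD r0, r0, #6: r0=19+6=25
after ADD r7, r7, #4: r7=200+4=204
After step 6: r7 = 204.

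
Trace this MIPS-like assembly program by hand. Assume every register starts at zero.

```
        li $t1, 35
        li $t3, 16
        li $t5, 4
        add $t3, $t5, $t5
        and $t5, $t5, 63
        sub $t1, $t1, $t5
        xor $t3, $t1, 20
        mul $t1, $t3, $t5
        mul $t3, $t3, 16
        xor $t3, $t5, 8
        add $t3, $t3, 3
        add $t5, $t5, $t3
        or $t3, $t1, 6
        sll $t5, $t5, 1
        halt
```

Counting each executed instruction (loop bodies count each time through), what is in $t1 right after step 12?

44

$t1=35
$t3=16
$t5=4
$t3=4+4=8
$t5=4&63=4
$t1=35-4=31
$t3=31^20=11
$t1=11*4=44
$t3=11*16=176
$t3=4^8=12
$t3=12+3=15
$t5=4+15=19
After step 12: $t1 = 44.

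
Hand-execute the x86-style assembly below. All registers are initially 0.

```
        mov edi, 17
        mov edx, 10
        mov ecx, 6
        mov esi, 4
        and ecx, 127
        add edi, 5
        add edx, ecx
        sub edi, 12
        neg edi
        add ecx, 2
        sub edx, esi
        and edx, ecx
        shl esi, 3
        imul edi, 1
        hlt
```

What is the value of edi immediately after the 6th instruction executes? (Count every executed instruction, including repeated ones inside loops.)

after mov edi, 17: edi=17
after mov edx, 10: edx=10
after mov ecx, 6: ecx=6
after mov esi, 4: esi=4
after and ecx, 127: ecx=6&127=6
after add edi, 5: edi=17+5=22
After step 6: edi = 22.

22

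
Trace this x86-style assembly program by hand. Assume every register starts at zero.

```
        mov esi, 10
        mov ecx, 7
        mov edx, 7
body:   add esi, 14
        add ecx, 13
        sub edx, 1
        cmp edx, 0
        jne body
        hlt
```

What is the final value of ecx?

mov esi, 10 → esi=10
mov ecx, 7 → ecx=7
mov edx, 7 → edx=7
add esi, 14 → esi=10+14=24
add ecx, 13 → ecx=7+13=20
sub edx, 1 → edx=7-1=6
cmp edx, 0  (cmp 6,0)
jne body: taken
add esi, 14 → esi=24+14=38
add ecx, 13 → ecx=20+13=33
sub edx, 1 → edx=6-1=5
cmp edx, 0  (cmp 5,0)
jne body: taken
add esi, 14 → esi=38+14=52
add ecx, 13 → ecx=33+13=46
sub edx, 1 → edx=5-1=4
cmp edx, 0  (cmp 4,0)
jne body: taken
add esi, 14 → esi=52+14=66
add ecx, 13 → ecx=46+13=59
sub edx, 1 → edx=4-1=3
cmp edx, 0  (cmp 3,0)
jne body: taken
add esi, 14 → esi=66+14=80
add ecx, 13 → ecx=59+13=72
sub edx, 1 → edx=3-1=2
cmp edx, 0  (cmp 2,0)
jne body: taken
add esi, 14 → esi=80+14=94
add ecx, 13 → ecx=72+13=85
sub edx, 1 → edx=2-1=1
cmp edx, 0  (cmp 1,0)
jne body: taken
add esi, 14 → esi=94+14=108
add ecx, 13 → ecx=85+13=98
sub edx, 1 → edx=1-1=0
cmp edx, 0  (cmp 0,0)
jne body: not taken
halt.

98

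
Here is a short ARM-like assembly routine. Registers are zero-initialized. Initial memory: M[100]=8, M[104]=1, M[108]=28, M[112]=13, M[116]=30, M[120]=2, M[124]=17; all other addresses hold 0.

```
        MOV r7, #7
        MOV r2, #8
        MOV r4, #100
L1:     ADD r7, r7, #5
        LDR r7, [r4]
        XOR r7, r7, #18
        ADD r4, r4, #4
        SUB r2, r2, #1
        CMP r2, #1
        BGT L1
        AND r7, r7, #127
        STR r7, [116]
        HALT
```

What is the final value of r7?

MOV r7, #7 → r7=7
MOV r2, #8 → r2=8
MOV r4, #100 → r4=100
ADD r7, r7, #5 → r7=7+5=12
LDR r7, [r4] → r7=M[100]=8
XOR r7, r7, #18 → r7=8^18=26
ADD r4, r4, #4 → r4=100+4=104
SUB r2, r2, #1 → r2=8-1=7
CMP r2, #1  (cmp 7,1)
BGT L1: taken
ADD r7, r7, #5 → r7=26+5=31
LDR r7, [r4] → r7=M[104]=1
XOR r7, r7, #18 → r7=1^18=19
ADD r4, r4, #4 → r4=104+4=108
SUB r2, r2, #1 → r2=7-1=6
CMP r2, #1  (cmp 6,1)
BGT L1: taken
ADD r7, r7, #5 → r7=19+5=24
LDR r7, [r4] → r7=M[108]=28
XOR r7, r7, #18 → r7=28^18=14
ADD r4, r4, #4 → r4=108+4=112
SUB r2, r2, #1 → r2=6-1=5
CMP r2, #1  (cmp 5,1)
BGT L1: taken
ADD r7, r7, #5 → r7=14+5=19
LDR r7, [r4] → r7=M[112]=13
XOR r7, r7, #18 → r7=13^18=31
ADD r4, r4, #4 → r4=112+4=116
SUB r2, r2, #1 → r2=5-1=4
CMP r2, #1  (cmp 4,1)
BGT L1: taken
ADD r7, r7, #5 → r7=31+5=36
LDR r7, [r4] → r7=M[116]=30
XOR r7, r7, #18 → r7=30^18=12
ADD r4, r4, #4 → r4=116+4=120
SUB r2, r2, #1 → r2=4-1=3
CMP r2, #1  (cmp 3,1)
BGT L1: taken
ADD r7, r7, #5 → r7=12+5=17
LDR r7, [r4] → r7=M[120]=2
XOR r7, r7, #18 → r7=2^18=16
ADD r4, r4, #4 → r4=120+4=124
SUB r2, r2, #1 → r2=3-1=2
CMP r2, #1  (cmp 2,1)
BGT L1: taken
ADD r7, r7, #5 → r7=16+5=21
LDR r7, [r4] → r7=M[124]=17
XOR r7, r7, #18 → r7=17^18=3
ADD r4, r4, #4 → r4=124+4=128
SUB r2, r2, #1 → r2=2-1=1
CMP r2, #1  (cmp 1,1)
BGT L1: not taken
AND r7, r7, #127 → r7=3&127=3
STR r7, [116] → M[116]=3
halt.

3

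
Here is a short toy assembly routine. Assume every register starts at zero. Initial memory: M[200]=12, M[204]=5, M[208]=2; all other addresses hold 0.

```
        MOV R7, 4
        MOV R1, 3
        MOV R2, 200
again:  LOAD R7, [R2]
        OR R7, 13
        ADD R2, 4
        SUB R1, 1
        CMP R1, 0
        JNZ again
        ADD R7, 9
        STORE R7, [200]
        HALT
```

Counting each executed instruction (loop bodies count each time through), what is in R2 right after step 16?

R7=4
R1=3
R2=200
R7=M[200]=12
R7=12|13=13
R2=200+4=204
R1=3-1=2
CMP R1, 0  (cmp 2,0)
JNZ again: taken
R7=M[204]=5
R7=5|13=13
R2=204+4=208
R1=2-1=1
CMP R1, 0  (cmp 1,0)
JNZ again: taken
R7=M[208]=2
After step 16: R2 = 208.

208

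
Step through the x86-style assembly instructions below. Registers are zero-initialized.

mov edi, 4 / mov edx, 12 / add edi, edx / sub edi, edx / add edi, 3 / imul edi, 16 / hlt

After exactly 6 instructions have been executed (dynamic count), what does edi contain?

112

mov edi, 4 → edi=4
mov edx, 12 → edx=12
add edi, edx → edi=4+12=16
sub edi, edx → edi=16-12=4
add edi, 3 → edi=4+3=7
imul edi, 16 → edi=7*16=112
After step 6: edi = 112.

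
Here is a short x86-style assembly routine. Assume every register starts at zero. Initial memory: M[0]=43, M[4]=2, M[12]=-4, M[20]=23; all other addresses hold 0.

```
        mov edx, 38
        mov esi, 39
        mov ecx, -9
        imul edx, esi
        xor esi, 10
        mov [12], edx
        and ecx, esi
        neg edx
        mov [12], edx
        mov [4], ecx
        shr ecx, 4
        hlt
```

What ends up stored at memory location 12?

after mov edx, 38: edx=38
after mov esi, 39: esi=39
after mov ecx, -9: ecx=-9
after imul edx, esi: edx=38*39=1482
after xor esi, 10: esi=39^10=45
mov [12], edx → M[12]=1482
after and ecx, esi: ecx=(-9)&45=37
after neg edx: edx=-(1482)=-1482
mov [12], edx → M[12]=-1482
mov [4], ecx → M[4]=37
after shr ecx, 4: ecx=37>>4=2
halt.

-1482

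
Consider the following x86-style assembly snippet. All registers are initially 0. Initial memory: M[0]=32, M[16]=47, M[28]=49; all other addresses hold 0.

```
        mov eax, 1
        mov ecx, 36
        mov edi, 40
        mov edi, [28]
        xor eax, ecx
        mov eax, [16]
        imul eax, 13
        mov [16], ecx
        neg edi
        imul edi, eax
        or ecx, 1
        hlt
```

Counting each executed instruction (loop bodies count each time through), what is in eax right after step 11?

611

mov eax, 1 → eax=1
mov ecx, 36 → ecx=36
mov edi, 40 → edi=40
mov edi, [28] → edi=M[28]=49
xor eax, ecx → eax=1^36=37
mov eax, [16] → eax=M[16]=47
imul eax, 13 → eax=47*13=611
mov [16], ecx → M[16]=36
neg edi → edi=-(49)=-49
imul edi, eax → edi=(-49)*611=-29939
or ecx, 1 → ecx=36|1=37
After step 11: eax = 611.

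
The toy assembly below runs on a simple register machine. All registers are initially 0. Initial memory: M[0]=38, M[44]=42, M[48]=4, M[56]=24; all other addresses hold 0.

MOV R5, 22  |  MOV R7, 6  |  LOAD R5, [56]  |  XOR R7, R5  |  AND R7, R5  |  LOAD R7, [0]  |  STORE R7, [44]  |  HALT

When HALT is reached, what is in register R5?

after MOV R5, 22: R5=22
after MOV R7, 6: R7=6
after LOAD R5, [56]: R5=M[56]=24
after XOR R7, R5: R7=6^24=30
after AND R7, R5: R7=30&24=24
after LOAD R7, [0]: R7=M[0]=38
STORE R7, [44] → M[44]=38
halt.

24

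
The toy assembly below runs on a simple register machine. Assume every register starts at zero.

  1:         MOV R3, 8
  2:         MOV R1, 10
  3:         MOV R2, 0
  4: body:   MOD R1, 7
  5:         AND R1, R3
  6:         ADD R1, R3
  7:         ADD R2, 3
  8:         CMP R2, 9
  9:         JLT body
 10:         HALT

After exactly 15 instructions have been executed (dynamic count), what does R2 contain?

6

after MOV R3, 8: R3=8
after MOV R1, 10: R1=10
after MOV R2, 0: R2=0
after MOD R1, 7: R1=10%7=3
after AND R1, R3: R1=3&8=0
after ADD R1, R3: R1=0+8=8
after ADD R2, 3: R2=0+3=3
CMP R2, 9  (cmp 3,9)
JLT body: taken
after MOD R1, 7: R1=8%7=1
after AND R1, R3: R1=1&8=0
after ADD R1, R3: R1=0+8=8
after ADD R2, 3: R2=3+3=6
CMP R2, 9  (cmp 6,9)
JLT body: taken
After step 15: R2 = 6.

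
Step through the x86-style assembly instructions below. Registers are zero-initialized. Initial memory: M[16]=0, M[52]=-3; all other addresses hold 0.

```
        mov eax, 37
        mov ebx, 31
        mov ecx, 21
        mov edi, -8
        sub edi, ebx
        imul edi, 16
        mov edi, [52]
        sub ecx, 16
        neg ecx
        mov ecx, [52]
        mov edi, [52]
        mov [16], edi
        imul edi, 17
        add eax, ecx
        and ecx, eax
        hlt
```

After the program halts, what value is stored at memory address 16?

-3

after mov eax, 37: eax=37
after mov ebx, 31: ebx=31
after mov ecx, 21: ecx=21
after mov edi, -8: edi=-8
after sub edi, ebx: edi=(-8)-31=-39
after imul edi, 16: edi=(-39)*16=-624
after mov edi, [52]: edi=M[52]=-3
after sub ecx, 16: ecx=21-16=5
after neg ecx: ecx=-(5)=-5
after mov ecx, [52]: ecx=M[52]=-3
after mov edi, [52]: edi=M[52]=-3
mov [16], edi → M[16]=-3
after imul edi, 17: edi=(-3)*17=-51
after add eax, ecx: eax=37+(-3)=34
after and ecx, eax: ecx=(-3)&34=32
halt.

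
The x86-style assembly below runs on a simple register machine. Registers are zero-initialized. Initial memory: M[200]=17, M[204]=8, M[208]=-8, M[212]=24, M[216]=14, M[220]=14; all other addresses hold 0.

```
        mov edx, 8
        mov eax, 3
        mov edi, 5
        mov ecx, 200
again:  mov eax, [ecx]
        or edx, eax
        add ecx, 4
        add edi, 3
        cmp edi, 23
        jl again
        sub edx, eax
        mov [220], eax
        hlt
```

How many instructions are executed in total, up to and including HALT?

edx=8
eax=3
edi=5
ecx=200
eax=M[200]=17
edx=8|17=25
ecx=200+4=204
edi=5+3=8
cmp edi, 23  (cmp 8,23)
jl again: taken
eax=M[204]=8
edx=25|8=25
ecx=204+4=208
edi=8+3=11
cmp edi, 23  (cmp 11,23)
jl again: taken
eax=M[208]=-8
edx=25|(-8)=-7
ecx=208+4=212
edi=11+3=14
cmp edi, 23  (cmp 14,23)
jl again: taken
eax=M[212]=24
edx=(-7)|24=-7
ecx=212+4=216
edi=14+3=17
cmp edi, 23  (cmp 17,23)
jl again: taken
eax=M[216]=14
edx=(-7)|14=-1
ecx=216+4=220
edi=17+3=20
cmp edi, 23  (cmp 20,23)
jl again: taken
eax=M[220]=14
edx=(-1)|14=-1
ecx=220+4=224
edi=20+3=23
cmp edi, 23  (cmp 23,23)
jl again: not taken
edx=(-1)-14=-15
mov [220], eax → M[220]=14
halt.
Total executed instructions: 43.

43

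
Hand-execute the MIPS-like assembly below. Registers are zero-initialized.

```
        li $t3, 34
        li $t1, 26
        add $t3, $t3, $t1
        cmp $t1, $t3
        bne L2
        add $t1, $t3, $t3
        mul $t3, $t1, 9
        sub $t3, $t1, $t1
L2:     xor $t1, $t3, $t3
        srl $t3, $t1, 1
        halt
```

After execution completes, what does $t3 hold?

after li $t3, 34: $t3=34
after li $t1, 26: $t1=26
after add $t3, $t3, $t1: $t3=34+26=60
cmp $t1, $t3  (cmp 26,60)
bne L2: taken
after xor $t1, $t3, $t3: $t1=60^60=0
after srl $t3, $t1, 1: $t3=0>>1=0
halt.

0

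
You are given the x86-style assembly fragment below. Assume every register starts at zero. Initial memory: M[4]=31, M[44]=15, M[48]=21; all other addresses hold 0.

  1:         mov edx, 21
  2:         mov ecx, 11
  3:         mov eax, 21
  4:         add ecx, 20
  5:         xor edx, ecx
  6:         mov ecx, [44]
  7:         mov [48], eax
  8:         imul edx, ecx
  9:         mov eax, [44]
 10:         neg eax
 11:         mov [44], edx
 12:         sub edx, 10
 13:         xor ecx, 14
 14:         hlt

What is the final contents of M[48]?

21

after mov edx, 21: edx=21
after mov ecx, 11: ecx=11
after mov eax, 21: eax=21
after add ecx, 20: ecx=11+20=31
after xor edx, ecx: edx=21^31=10
after mov ecx, [44]: ecx=M[44]=15
mov [48], eax → M[48]=21
after imul edx, ecx: edx=10*15=150
after mov eax, [44]: eax=M[44]=15
after neg eax: eax=-(15)=-15
mov [44], edx → M[44]=150
after sub edx, 10: edx=150-10=140
after xor ecx, 14: ecx=15^14=1
halt.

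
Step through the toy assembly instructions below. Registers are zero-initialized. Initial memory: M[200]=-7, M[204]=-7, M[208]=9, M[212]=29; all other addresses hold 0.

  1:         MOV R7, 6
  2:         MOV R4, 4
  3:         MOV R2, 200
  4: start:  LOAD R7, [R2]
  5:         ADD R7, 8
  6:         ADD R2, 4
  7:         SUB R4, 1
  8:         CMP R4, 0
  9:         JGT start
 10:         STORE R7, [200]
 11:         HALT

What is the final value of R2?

after MOV R7, 6: R7=6
after MOV R4, 4: R4=4
after MOV R2, 200: R2=200
after LOAD R7, [R2]: R7=M[200]=-7
after ADD R7, 8: R7=(-7)+8=1
after ADD R2, 4: R2=200+4=204
after SUB R4, 1: R4=4-1=3
CMP R4, 0  (cmp 3,0)
JGT start: taken
after LOAD R7, [R2]: R7=M[204]=-7
after ADD R7, 8: R7=(-7)+8=1
after ADD R2, 4: R2=204+4=208
after SUB R4, 1: R4=3-1=2
CMP R4, 0  (cmp 2,0)
JGT start: taken
after LOAD R7, [R2]: R7=M[208]=9
after ADD R7, 8: R7=9+8=17
after ADD R2, 4: R2=208+4=212
after SUB R4, 1: R4=2-1=1
CMP R4, 0  (cmp 1,0)
JGT start: taken
after LOAD R7, [R2]: R7=M[212]=29
after ADD R7, 8: R7=29+8=37
after ADD R2, 4: R2=212+4=216
after SUB R4, 1: R4=1-1=0
CMP R4, 0  (cmp 0,0)
JGT start: not taken
STORE R7, [200] → M[200]=37
halt.

216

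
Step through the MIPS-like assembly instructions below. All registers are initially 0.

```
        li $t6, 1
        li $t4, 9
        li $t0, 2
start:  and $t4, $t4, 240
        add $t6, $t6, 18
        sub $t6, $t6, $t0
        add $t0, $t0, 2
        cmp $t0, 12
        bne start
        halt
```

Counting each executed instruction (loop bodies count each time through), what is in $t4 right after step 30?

0

after li $t6, 1: $t6=1
after li $t4, 9: $t4=9
after li $t0, 2: $t0=2
after and $t4, $t4, 240: $t4=9&240=0
after add $t6, $t6, 18: $t6=1+18=19
after sub $t6, $t6, $t0: $t6=19-2=17
after add $t0, $t0, 2: $t0=2+2=4
cmp $t0, 12  (cmp 4,12)
bne start: taken
after and $t4, $t4, 240: $t4=0&240=0
after add $t6, $t6, 18: $t6=17+18=35
after sub $t6, $t6, $t0: $t6=35-4=31
after add $t0, $t0, 2: $t0=4+2=6
cmp $t0, 12  (cmp 6,12)
bne start: taken
after and $t4, $t4, 240: $t4=0&240=0
after add $t6, $t6, 18: $t6=31+18=49
after sub $t6, $t6, $t0: $t6=49-6=43
after add $t0, $t0, 2: $t0=6+2=8
cmp $t0, 12  (cmp 8,12)
bne start: taken
after and $t4, $t4, 240: $t4=0&240=0
after add $t6, $t6, 18: $t6=43+18=61
after sub $t6, $t6, $t0: $t6=61-8=53
after add $t0, $t0, 2: $t0=8+2=10
cmp $t0, 12  (cmp 10,12)
bne start: taken
after and $t4, $t4, 240: $t4=0&240=0
after add $t6, $t6, 18: $t6=53+18=71
after sub $t6, $t6, $t0: $t6=71-10=61
After step 30: $t4 = 0.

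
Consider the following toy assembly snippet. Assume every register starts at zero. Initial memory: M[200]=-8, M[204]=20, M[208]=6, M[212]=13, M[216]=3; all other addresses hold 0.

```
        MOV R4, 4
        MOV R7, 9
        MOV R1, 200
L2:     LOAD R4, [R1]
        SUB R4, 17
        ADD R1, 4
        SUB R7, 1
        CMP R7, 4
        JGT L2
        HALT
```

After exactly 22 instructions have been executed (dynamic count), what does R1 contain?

after MOV R4, 4: R4=4
after MOV R7, 9: R7=9
after MOV R1, 200: R1=200
after LOAD R4, [R1]: R4=M[200]=-8
after SUB R4, 17: R4=(-8)-17=-25
after ADD R1, 4: R1=200+4=204
after SUB R7, 1: R7=9-1=8
CMP R7, 4  (cmp 8,4)
JGT L2: taken
after LOAD R4, [R1]: R4=M[204]=20
after SUB R4, 17: R4=20-17=3
after ADD R1, 4: R1=204+4=208
after SUB R7, 1: R7=8-1=7
CMP R7, 4  (cmp 7,4)
JGT L2: taken
after LOAD R4, [R1]: R4=M[208]=6
after SUB R4, 17: R4=6-17=-11
after ADD R1, 4: R1=208+4=212
after SUB R7, 1: R7=7-1=6
CMP R7, 4  (cmp 6,4)
JGT L2: taken
after LOAD R4, [R1]: R4=M[212]=13
After step 22: R1 = 212.

212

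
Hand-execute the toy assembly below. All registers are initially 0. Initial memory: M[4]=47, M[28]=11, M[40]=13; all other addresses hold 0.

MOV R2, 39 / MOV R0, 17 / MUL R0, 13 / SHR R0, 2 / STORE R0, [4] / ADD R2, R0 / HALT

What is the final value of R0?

after MOV R2, 39: R2=39
after MOV R0, 17: R0=17
after MUL R0, 13: R0=17*13=221
after SHR R0, 2: R0=221>>2=55
STORE R0, [4] → M[4]=55
after ADD R2, R0: R2=39+55=94
halt.

55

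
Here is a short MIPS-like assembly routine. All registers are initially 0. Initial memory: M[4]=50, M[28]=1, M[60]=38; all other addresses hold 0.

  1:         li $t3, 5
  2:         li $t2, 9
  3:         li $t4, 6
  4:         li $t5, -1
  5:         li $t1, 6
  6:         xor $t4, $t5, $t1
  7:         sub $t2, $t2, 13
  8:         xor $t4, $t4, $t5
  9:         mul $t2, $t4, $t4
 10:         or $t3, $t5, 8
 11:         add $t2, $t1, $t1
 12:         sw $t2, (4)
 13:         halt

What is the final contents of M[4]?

$t3=5
$t2=9
$t4=6
$t5=-1
$t1=6
$t4=(-1)^6=-7
$t2=9-13=-4
$t4=(-7)^(-1)=6
$t2=6*6=36
$t3=(-1)|8=-1
$t2=6+6=12
sw $t2, (4) → M[4]=12
halt.

12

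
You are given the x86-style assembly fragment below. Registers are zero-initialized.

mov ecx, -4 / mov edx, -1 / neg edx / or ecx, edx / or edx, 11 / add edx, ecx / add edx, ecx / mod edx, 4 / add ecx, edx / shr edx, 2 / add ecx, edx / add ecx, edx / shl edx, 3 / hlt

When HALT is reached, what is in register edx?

0

ecx=-4
edx=-1
edx=-(-1)=1
ecx=(-4)|1=-3
edx=1|11=11
edx=11+(-3)=8
edx=8+(-3)=5
edx=5%4=1
ecx=(-3)+1=-2
edx=1>>2=0
ecx=(-2)+0=-2
ecx=(-2)+0=-2
edx=0<<3=0
halt.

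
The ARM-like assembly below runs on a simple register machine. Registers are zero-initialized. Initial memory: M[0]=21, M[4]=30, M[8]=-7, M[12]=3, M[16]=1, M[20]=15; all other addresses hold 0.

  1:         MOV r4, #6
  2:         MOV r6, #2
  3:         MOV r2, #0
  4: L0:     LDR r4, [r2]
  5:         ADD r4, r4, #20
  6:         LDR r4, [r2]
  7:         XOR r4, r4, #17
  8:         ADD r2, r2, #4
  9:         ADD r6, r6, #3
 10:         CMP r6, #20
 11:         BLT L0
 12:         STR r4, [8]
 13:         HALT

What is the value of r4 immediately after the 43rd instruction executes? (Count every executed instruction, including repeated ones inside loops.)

r4=6
r6=2
r2=0
r4=M[0]=21
r4=21+20=41
r4=M[0]=21
r4=21^17=4
r2=0+4=4
r6=2+3=5
CMP r6, #20  (cmp 5,20)
BLT L0: taken
r4=M[4]=30
r4=30+20=50
r4=M[4]=30
r4=30^17=15
r2=4+4=8
r6=5+3=8
CMP r6, #20  (cmp 8,20)
BLT L0: taken
r4=M[8]=-7
r4=(-7)+20=13
r4=M[8]=-7
r4=(-7)^17=-24
r2=8+4=12
r6=8+3=11
CMP r6, #20  (cmp 11,20)
BLT L0: taken
r4=M[12]=3
r4=3+20=23
r4=M[12]=3
r4=3^17=18
r2=12+4=16
r6=11+3=14
CMP r6, #20  (cmp 14,20)
BLT L0: taken
r4=M[16]=1
r4=1+20=21
r4=M[16]=1
r4=1^17=16
r2=16+4=20
r6=14+3=17
CMP r6, #20  (cmp 17,20)
BLT L0: taken
After step 43: r4 = 16.

16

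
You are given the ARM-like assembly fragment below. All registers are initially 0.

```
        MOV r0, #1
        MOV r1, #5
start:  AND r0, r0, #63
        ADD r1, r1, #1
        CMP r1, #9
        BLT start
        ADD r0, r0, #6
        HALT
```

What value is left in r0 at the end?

after MOV r0, #1: r0=1
after MOV r1, #5: r1=5
after AND r0, r0, #63: r0=1&63=1
after ADD r1, r1, #1: r1=5+1=6
CMP r1, #9  (cmp 6,9)
BLT start: taken
after AND r0, r0, #63: r0=1&63=1
after ADD r1, r1, #1: r1=6+1=7
CMP r1, #9  (cmp 7,9)
BLT start: taken
after AND r0, r0, #63: r0=1&63=1
after ADD r1, r1, #1: r1=7+1=8
CMP r1, #9  (cmp 8,9)
BLT start: taken
after AND r0, r0, #63: r0=1&63=1
after ADD r1, r1, #1: r1=8+1=9
CMP r1, #9  (cmp 9,9)
BLT start: not taken
after ADD r0, r0, #6: r0=1+6=7
halt.

7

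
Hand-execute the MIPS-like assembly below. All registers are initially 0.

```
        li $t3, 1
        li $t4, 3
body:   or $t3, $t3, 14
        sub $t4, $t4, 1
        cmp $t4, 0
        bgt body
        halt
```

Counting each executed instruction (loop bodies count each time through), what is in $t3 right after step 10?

li $t3, 1 → $t3=1
li $t4, 3 → $t4=3
or $t3, $t3, 14 → $t3=1|14=15
sub $t4, $t4, 1 → $t4=3-1=2
cmp $t4, 0  (cmp 2,0)
bgt body: taken
or $t3, $t3, 14 → $t3=15|14=15
sub $t4, $t4, 1 → $t4=2-1=1
cmp $t4, 0  (cmp 1,0)
bgt body: taken
After step 10: $t3 = 15.

15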